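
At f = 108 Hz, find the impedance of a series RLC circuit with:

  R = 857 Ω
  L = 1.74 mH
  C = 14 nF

Step 1 — Angular frequency: ω = 2π·f = 2π·108 = 678.6 rad/s.
Step 2 — Component impedances:
  R: Z = R = 857 Ω
  L: Z = jωL = j·678.6·0.00174 = 0 + j1.181 Ω
  C: Z = 1/(jωC) = -j/(ω·C) = 0 - j1.053e+05 Ω
Step 3 — Series combination: Z_total = R + L + C = 857 - j1.053e+05 Ω = 1.053e+05∠-89.5° Ω.

Z = 857 - j1.053e+05 Ω = 1.053e+05∠-89.5° Ω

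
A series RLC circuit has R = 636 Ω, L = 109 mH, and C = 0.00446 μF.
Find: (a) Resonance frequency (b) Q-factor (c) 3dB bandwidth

Step 1 — Resonance condition Im(Z)=0 gives ω₀ = 1/√(LC).
Step 2 — ω₀ = 1/√(0.109·4.46e-09) = 4.535e+04 rad/s.
Step 3 — f₀ = ω₀/(2π) = 7218 Hz.
Step 4 — Series Q: Q = ω₀L/R = 4.535e+04·0.109/636 = 7.773.
Step 5 — 3dB bandwidth: Δω = ω₀/Q = 5835 rad/s; BW = Δω/(2π) = 928.6 Hz.

(a) f₀ = 7218 Hz  (b) Q = 7.773  (c) BW = 928.6 Hz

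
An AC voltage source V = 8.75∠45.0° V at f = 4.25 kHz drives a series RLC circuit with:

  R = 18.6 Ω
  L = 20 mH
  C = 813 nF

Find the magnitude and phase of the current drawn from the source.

Step 1 — Angular frequency: ω = 2π·f = 2π·4250 = 2.67e+04 rad/s.
Step 2 — Component impedances:
  R: Z = R = 18.6 Ω
  L: Z = jωL = j·2.67e+04·0.02 = 0 + j534.1 Ω
  C: Z = 1/(jωC) = -j/(ω·C) = 0 - j46.06 Ω
Step 3 — Series combination: Z_total = R + L + C = 18.6 + j488 Ω = 488.4∠87.8° Ω.
Step 4 — Source phasor: V = 8.75∠45.0° V = 6.187 + j6.187 V.
Step 5 — Ohm's law: I = V / Z_total = (6.187 + j6.187) / (18.6 + j488) = 0.01314 - j0.01218 A.
Step 6 — Convert to polar: |I| = 0.01792 A, ∠I = -42.8°.

I = 0.01792∠-42.8° A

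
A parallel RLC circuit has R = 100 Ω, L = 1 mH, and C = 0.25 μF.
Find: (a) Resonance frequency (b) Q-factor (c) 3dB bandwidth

Step 1 — Resonance: ω₀ = 1/√(LC) = 1/√(0.001·2.5e-07) = 6.325e+04 rad/s.
Step 2 — f₀ = ω₀/(2π) = 1.007e+04 Hz.
Step 3 — Parallel Q: Q = R/(ω₀L) = 100/(6.325e+04·0.001) = 1.581.
Step 4 — Bandwidth: Δω = ω₀/Q = 4e+04 rad/s; BW = Δω/(2π) = 6366 Hz.

(a) f₀ = 1.007e+04 Hz  (b) Q = 1.581  (c) BW = 6366 Hz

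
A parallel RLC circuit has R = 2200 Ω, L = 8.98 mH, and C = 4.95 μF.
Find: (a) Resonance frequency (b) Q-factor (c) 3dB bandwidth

Step 1 — Resonance: ω₀ = 1/√(LC) = 1/√(0.00898·4.95e-06) = 4743 rad/s.
Step 2 — f₀ = ω₀/(2π) = 754.9 Hz.
Step 3 — Parallel Q: Q = R/(ω₀L) = 2200/(4743·0.00898) = 51.65.
Step 4 — Bandwidth: Δω = ω₀/Q = 91.83 rad/s; BW = Δω/(2π) = 14.61 Hz.

(a) f₀ = 754.9 Hz  (b) Q = 51.65  (c) BW = 14.61 Hz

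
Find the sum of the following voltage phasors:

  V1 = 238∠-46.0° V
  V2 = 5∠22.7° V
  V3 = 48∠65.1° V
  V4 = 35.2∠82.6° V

Step 1 — Convert each phasor to rectangular form:
  V1 = 238·(cos(-46.0°) + j·sin(-46.0°)) = 165.3 - j171.2 V
  V2 = 5·(cos(22.7°) + j·sin(22.7°)) = 4.613 + j1.93 V
  V3 = 48·(cos(65.1°) + j·sin(65.1°)) = 20.21 + j43.54 V
  V4 = 35.2·(cos(82.6°) + j·sin(82.6°)) = 4.534 + j34.91 V
Step 2 — Sum components: V_total = 194.7 - j90.83 V.
Step 3 — Convert to polar: |V_total| = 214.8 V, ∠V_total = -25.0°.

V_total = 214.8∠-25.0° V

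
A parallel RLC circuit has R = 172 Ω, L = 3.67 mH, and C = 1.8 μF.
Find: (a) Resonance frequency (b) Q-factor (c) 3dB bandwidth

Step 1 — Resonance: ω₀ = 1/√(LC) = 1/√(0.00367·1.8e-06) = 1.23e+04 rad/s.
Step 2 — f₀ = ω₀/(2π) = 1958 Hz.
Step 3 — Parallel Q: Q = R/(ω₀L) = 172/(1.23e+04·0.00367) = 3.809.
Step 4 — Bandwidth: Δω = ω₀/Q = 3230 rad/s; BW = Δω/(2π) = 514.1 Hz.

(a) f₀ = 1958 Hz  (b) Q = 3.809  (c) BW = 514.1 Hz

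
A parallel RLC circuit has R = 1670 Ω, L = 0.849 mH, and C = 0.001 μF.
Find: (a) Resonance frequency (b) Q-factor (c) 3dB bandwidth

Step 1 — Resonance: ω₀ = 1/√(LC) = 1/√(0.000849·1e-09) = 1.085e+06 rad/s.
Step 2 — f₀ = ω₀/(2π) = 1.727e+05 Hz.
Step 3 — Parallel Q: Q = R/(ω₀L) = 1670/(1.085e+06·0.000849) = 1.812.
Step 4 — Bandwidth: Δω = ω₀/Q = 5.988e+05 rad/s; BW = Δω/(2π) = 9.53e+04 Hz.

(a) f₀ = 1.727e+05 Hz  (b) Q = 1.812  (c) BW = 9.53e+04 Hz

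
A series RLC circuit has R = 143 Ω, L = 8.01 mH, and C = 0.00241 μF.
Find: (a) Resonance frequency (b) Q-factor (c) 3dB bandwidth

Step 1 — Resonance condition Im(Z)=0 gives ω₀ = 1/√(LC).
Step 2 — ω₀ = 1/√(0.00801·2.41e-09) = 2.276e+05 rad/s.
Step 3 — f₀ = ω₀/(2π) = 3.622e+04 Hz.
Step 4 — Series Q: Q = ω₀L/R = 2.276e+05·0.00801/143 = 12.75.
Step 5 — 3dB bandwidth: Δω = ω₀/Q = 1.785e+04 rad/s; BW = Δω/(2π) = 2841 Hz.

(a) f₀ = 3.622e+04 Hz  (b) Q = 12.75  (c) BW = 2841 Hz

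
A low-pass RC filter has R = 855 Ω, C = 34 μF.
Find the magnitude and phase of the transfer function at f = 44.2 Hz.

Step 1 — Angular frequency: ω = 2π·44.2 = 277.7 rad/s.
Step 2 — Transfer function: H(jω) = 1/(1 + jωRC).
Step 3 — Denominator: 1 + jωRC = 1 + j·277.7·855·3.4e-05 = 1 + j8.073.
Step 4 — H = 0.01511 - j0.122.
Step 5 — Magnitude: |H| = 0.1229 (-18.2 dB); phase: φ = -82.9°.

|H| = 0.1229 (-18.2 dB), φ = -82.9°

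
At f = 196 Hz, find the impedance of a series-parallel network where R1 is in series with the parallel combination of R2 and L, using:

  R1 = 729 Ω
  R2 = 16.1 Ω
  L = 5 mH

Step 1 — Angular frequency: ω = 2π·f = 2π·196 = 1232 rad/s.
Step 2 — Component impedances:
  R1: Z = R = 729 Ω
  R2: Z = R = 16.1 Ω
  L: Z = jωL = j·1232·0.005 = 0 + j6.158 Ω
Step 3 — Parallel branch: R2 || L = 1/(1/R2 + 1/L) = 2.054 + j5.372 Ω.
Step 4 — Series with R1: Z_total = R1 + (R2 || L) = 731.1 + j5.372 Ω = 731.1∠0.4° Ω.

Z = 731.1 + j5.372 Ω = 731.1∠0.4° Ω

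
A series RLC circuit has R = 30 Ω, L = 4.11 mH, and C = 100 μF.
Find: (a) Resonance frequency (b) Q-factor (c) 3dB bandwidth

Step 1 — Resonance: ω₀ = 1/√(LC) = 1/√(0.00411·0.0001) = 1560 rad/s.
Step 2 — f₀ = ω₀/(2π) = 248.3 Hz.
Step 3 — Series Q: Q = ω₀L/R = 1560·0.00411/30 = 0.2137.
Step 4 — Bandwidth: Δω = ω₀/Q = 7299 rad/s; BW = Δω/(2π) = 1162 Hz.

(a) f₀ = 248.3 Hz  (b) Q = 0.2137  (c) BW = 1162 Hz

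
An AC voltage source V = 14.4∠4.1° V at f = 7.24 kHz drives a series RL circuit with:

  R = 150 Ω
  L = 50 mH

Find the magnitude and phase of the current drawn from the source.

Step 1 — Angular frequency: ω = 2π·f = 2π·7240 = 4.549e+04 rad/s.
Step 2 — Component impedances:
  R: Z = R = 150 Ω
  L: Z = jωL = j·4.549e+04·0.05 = 0 + j2275 Ω
Step 3 — Series combination: Z_total = R + L = 150 + j2275 Ω = 2279∠86.2° Ω.
Step 4 — Source phasor: V = 14.4∠4.1° V = 14.36 + j1.03 V.
Step 5 — Ohm's law: I = V / Z_total = (14.36 + j1.03) / (150 + j2275) = 0.0008653 - j0.006258 A.
Step 6 — Convert to polar: |I| = 0.006317 A, ∠I = -82.1°.

I = 0.006317∠-82.1° A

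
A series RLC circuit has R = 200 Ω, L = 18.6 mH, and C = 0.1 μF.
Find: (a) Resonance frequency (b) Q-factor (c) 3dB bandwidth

Step 1 — Resonance condition Im(Z)=0 gives ω₀ = 1/√(LC).
Step 2 — ω₀ = 1/√(0.0186·1e-07) = 2.319e+04 rad/s.
Step 3 — f₀ = ω₀/(2π) = 3690 Hz.
Step 4 — Series Q: Q = ω₀L/R = 2.319e+04·0.0186/200 = 2.156.
Step 5 — 3dB bandwidth: Δω = ω₀/Q = 1.075e+04 rad/s; BW = Δω/(2π) = 1711 Hz.

(a) f₀ = 3690 Hz  (b) Q = 2.156  (c) BW = 1711 Hz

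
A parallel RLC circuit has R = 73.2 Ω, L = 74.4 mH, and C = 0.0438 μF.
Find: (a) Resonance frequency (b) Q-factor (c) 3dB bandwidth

Step 1 — Resonance: ω₀ = 1/√(LC) = 1/√(0.0744·4.38e-08) = 1.752e+04 rad/s.
Step 2 — f₀ = ω₀/(2π) = 2788 Hz.
Step 3 — Parallel Q: Q = R/(ω₀L) = 73.2/(1.752e+04·0.0744) = 0.05616.
Step 4 — Bandwidth: Δω = ω₀/Q = 3.119e+05 rad/s; BW = Δω/(2π) = 4.964e+04 Hz.

(a) f₀ = 2788 Hz  (b) Q = 0.05616  (c) BW = 4.964e+04 Hz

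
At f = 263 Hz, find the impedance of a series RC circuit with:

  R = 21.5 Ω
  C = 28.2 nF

Step 1 — Angular frequency: ω = 2π·f = 2π·263 = 1652 rad/s.
Step 2 — Component impedances:
  R: Z = R = 21.5 Ω
  C: Z = 1/(jωC) = -j/(ω·C) = 0 - j2.146e+04 Ω
Step 3 — Series combination: Z_total = R + C = 21.5 - j2.146e+04 Ω = 2.146e+04∠-89.9° Ω.

Z = 21.5 - j2.146e+04 Ω = 2.146e+04∠-89.9° Ω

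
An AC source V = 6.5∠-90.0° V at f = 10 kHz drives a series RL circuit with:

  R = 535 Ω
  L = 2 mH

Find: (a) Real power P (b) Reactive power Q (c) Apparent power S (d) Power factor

Step 1 — Angular frequency: ω = 2π·f = 2π·1e+04 = 6.283e+04 rad/s.
Step 2 — Component impedances:
  R: Z = R = 535 Ω
  L: Z = jωL = j·6.283e+04·0.002 = 0 + j125.7 Ω
Step 3 — Series combination: Z_total = R + L = 535 + j125.7 Ω = 549.6∠13.2° Ω.
Step 4 — Source phasor: V = 6.5∠-90.0° V = 0 - j6.5 V.
Step 5 — Current: I = V / Z = -0.002705 - j0.01151 A = 0.01183∠-103.2° A.
Step 6 — Complex power: S = V·I* = 0.07484 + j0.01758 VA.
Step 7 — Real power: P = Re(S) = 0.07484 W.
Step 8 — Reactive power: Q = Im(S) = 0.01758 VAR.
Step 9 — Apparent power: |S| = 0.07688 VA.
Step 10 — Power factor: PF = P/|S| = 0.9735 (lagging).

(a) P = 0.07484 W  (b) Q = 0.01758 VAR  (c) S = 0.07688 VA  (d) PF = 0.9735 (lagging)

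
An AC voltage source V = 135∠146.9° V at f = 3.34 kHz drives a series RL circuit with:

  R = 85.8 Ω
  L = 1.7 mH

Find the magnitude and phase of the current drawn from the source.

Step 1 — Angular frequency: ω = 2π·f = 2π·3340 = 2.099e+04 rad/s.
Step 2 — Component impedances:
  R: Z = R = 85.8 Ω
  L: Z = jωL = j·2.099e+04·0.0017 = 0 + j35.68 Ω
Step 3 — Series combination: Z_total = R + L = 85.8 + j35.68 Ω = 92.92∠22.6° Ω.
Step 4 — Source phasor: V = 135∠146.9° V = -113.1 + j73.72 V.
Step 5 — Ohm's law: I = V / Z_total = (-113.1 + j73.72) / (85.8 + j35.68) = -0.8192 + j1.2 A.
Step 6 — Convert to polar: |I| = 1.453 A, ∠I = 124.3°.

I = 1.453∠124.3° A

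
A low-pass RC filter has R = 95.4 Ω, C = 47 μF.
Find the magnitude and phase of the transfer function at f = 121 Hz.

Step 1 — Angular frequency: ω = 2π·121 = 760.3 rad/s.
Step 2 — Transfer function: H(jω) = 1/(1 + jωRC).
Step 3 — Denominator: 1 + jωRC = 1 + j·760.3·95.4·4.7e-05 = 1 + j3.409.
Step 4 — H = 0.07924 - j0.2701.
Step 5 — Magnitude: |H| = 0.2815 (-11.0 dB); phase: φ = -73.7°.

|H| = 0.2815 (-11.0 dB), φ = -73.7°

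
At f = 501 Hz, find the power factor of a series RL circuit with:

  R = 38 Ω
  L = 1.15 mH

Step 1 — Angular frequency: ω = 2π·f = 2π·501 = 3148 rad/s.
Step 2 — Component impedances:
  R: Z = R = 38 Ω
  L: Z = jωL = j·3148·0.00115 = 0 + j3.62 Ω
Step 3 — Series combination: Z_total = R + L = 38 + j3.62 Ω = 38.17∠5.4° Ω.
Step 4 — Power factor: PF = cos(φ) = Re(Z)/|Z| = 38/38.17 = 0.9955.
Step 5 — Type: Im(Z) = 3.62 ⇒ lagging (phase φ = 5.4°).

PF = 0.9955 (lagging, φ = 5.4°)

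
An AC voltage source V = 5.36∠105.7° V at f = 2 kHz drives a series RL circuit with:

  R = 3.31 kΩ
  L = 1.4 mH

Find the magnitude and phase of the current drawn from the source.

Step 1 — Angular frequency: ω = 2π·f = 2π·2000 = 1.257e+04 rad/s.
Step 2 — Component impedances:
  R: Z = R = 3310 Ω
  L: Z = jωL = j·1.257e+04·0.0014 = 0 + j17.59 Ω
Step 3 — Series combination: Z_total = R + L = 3310 + j17.59 Ω = 3310∠0.3° Ω.
Step 4 — Source phasor: V = 5.36∠105.7° V = -1.45 + j5.16 V.
Step 5 — Ohm's law: I = V / Z_total = (-1.45 + j5.16) / (3310 + j17.59) = -0.0004299 + j0.001561 A.
Step 6 — Convert to polar: |I| = 0.001619 A, ∠I = 105.4°.

I = 0.001619∠105.4° A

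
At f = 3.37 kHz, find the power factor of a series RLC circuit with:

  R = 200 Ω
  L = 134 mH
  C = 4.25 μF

Step 1 — Angular frequency: ω = 2π·f = 2π·3370 = 2.117e+04 rad/s.
Step 2 — Component impedances:
  R: Z = R = 200 Ω
  L: Z = jωL = j·2.117e+04·0.134 = 0 + j2837 Ω
  C: Z = 1/(jωC) = -j/(ω·C) = 0 - j11.11 Ω
Step 3 — Series combination: Z_total = R + L + C = 200 + j2826 Ω = 2833∠86.0° Ω.
Step 4 — Power factor: PF = cos(φ) = Re(Z)/|Z| = 200/2833.3 = 0.07059.
Step 5 — Type: Im(Z) = 2826 ⇒ lagging (phase φ = 86.0°).

PF = 0.07059 (lagging, φ = 86.0°)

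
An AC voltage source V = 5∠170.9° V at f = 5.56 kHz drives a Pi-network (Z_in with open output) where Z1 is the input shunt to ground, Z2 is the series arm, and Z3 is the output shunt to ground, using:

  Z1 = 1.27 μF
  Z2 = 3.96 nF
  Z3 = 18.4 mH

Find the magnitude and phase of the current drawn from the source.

Step 1 — Angular frequency: ω = 2π·f = 2π·5560 = 3.493e+04 rad/s.
Step 2 — Component impedances:
  Z1: Z = 1/(jωC) = -j/(ω·C) = 0 - j22.54 Ω
  Z2: Z = 1/(jωC) = -j/(ω·C) = 0 - j7229 Ω
  Z3: Z = jωL = j·3.493e+04·0.0184 = 0 + j642.8 Ω
Step 3 — With open output, the series arm Z2 and the output shunt Z3 appear in series to ground: Z2 + Z3 = 0 - j6586 Ω.
Step 4 — Parallel with input shunt Z1: Z_in = Z1 || (Z2 + Z3) = 0 - j22.46 Ω = 22.46∠-90.0° Ω.
Step 5 — Source phasor: V = 5∠170.9° V = -4.937 + j0.7908 V.
Step 6 — Ohm's law: I = V / Z_total = (-4.937 + j0.7908) / (0 - j22.46) = -0.0352 - j0.2198 A.
Step 7 — Convert to polar: |I| = 0.2226 A, ∠I = -99.1°.

I = 0.2226∠-99.1° A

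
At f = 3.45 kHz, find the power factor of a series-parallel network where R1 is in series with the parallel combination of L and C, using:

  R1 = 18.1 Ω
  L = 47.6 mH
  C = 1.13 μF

Step 1 — Angular frequency: ω = 2π·f = 2π·3450 = 2.168e+04 rad/s.
Step 2 — Component impedances:
  R1: Z = R = 18.1 Ω
  L: Z = jωL = j·2.168e+04·0.0476 = 0 + j1032 Ω
  C: Z = 1/(jωC) = -j/(ω·C) = 0 - j40.82 Ω
Step 3 — Parallel branch: L || C = 1/(1/L + 1/C) = 0 - j42.51 Ω.
Step 4 — Series with R1: Z_total = R1 + (L || C) = 18.1 - j42.51 Ω = 46.2∠-66.9° Ω.
Step 5 — Power factor: PF = cos(φ) = Re(Z)/|Z| = 18.1/46.2 = 0.3918.
Step 6 — Type: Im(Z) = -42.51 ⇒ leading (phase φ = -66.9°).

PF = 0.3918 (leading, φ = -66.9°)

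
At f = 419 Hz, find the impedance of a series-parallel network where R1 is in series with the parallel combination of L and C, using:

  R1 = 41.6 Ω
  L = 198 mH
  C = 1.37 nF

Step 1 — Angular frequency: ω = 2π·f = 2π·419 = 2633 rad/s.
Step 2 — Component impedances:
  R1: Z = R = 41.6 Ω
  L: Z = jωL = j·2633·0.198 = 0 + j521.3 Ω
  C: Z = 1/(jωC) = -j/(ω·C) = 0 - j2.773e+05 Ω
Step 3 — Parallel branch: L || C = 1/(1/L + 1/C) = 0 + j522.2 Ω.
Step 4 — Series with R1: Z_total = R1 + (L || C) = 41.6 + j522.2 Ω = 523.9∠85.4° Ω.

Z = 41.6 + j522.2 Ω = 523.9∠85.4° Ω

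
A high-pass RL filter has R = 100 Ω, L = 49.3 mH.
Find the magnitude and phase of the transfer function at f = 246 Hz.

Step 1 — Angular frequency: ω = 2π·246 = 1546 rad/s.
Step 2 — Transfer function: H(jω) = jωL/(R + jωL).
Step 3 — Numerator jωL = j·76.2; denominator R + jωL = 100 + j76.2.
Step 4 — H = 0.3674 + j0.4821.
Step 5 — Magnitude: |H| = 0.6061 (-4.3 dB); phase: φ = 52.7°.

|H| = 0.6061 (-4.3 dB), φ = 52.7°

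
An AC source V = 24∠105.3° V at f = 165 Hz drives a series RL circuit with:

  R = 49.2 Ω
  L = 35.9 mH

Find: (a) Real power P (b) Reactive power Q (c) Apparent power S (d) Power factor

Step 1 — Angular frequency: ω = 2π·f = 2π·165 = 1037 rad/s.
Step 2 — Component impedances:
  R: Z = R = 49.2 Ω
  L: Z = jωL = j·1037·0.0359 = 0 + j37.22 Ω
Step 3 — Series combination: Z_total = R + L = 49.2 + j37.22 Ω = 61.69∠37.1° Ω.
Step 4 — Source phasor: V = 24∠105.3° V = -6.333 + j23.15 V.
Step 5 — Current: I = V / Z = 0.1445 + j0.3612 A = 0.389∠68.2° A.
Step 6 — Complex power: S = V·I* = 7.446 + j5.633 VA.
Step 7 — Real power: P = Re(S) = 7.446 W.
Step 8 — Reactive power: Q = Im(S) = 5.633 VAR.
Step 9 — Apparent power: |S| = 9.337 VA.
Step 10 — Power factor: PF = P/|S| = 0.7975 (lagging).

(a) P = 7.446 W  (b) Q = 5.633 VAR  (c) S = 9.337 VA  (d) PF = 0.7975 (lagging)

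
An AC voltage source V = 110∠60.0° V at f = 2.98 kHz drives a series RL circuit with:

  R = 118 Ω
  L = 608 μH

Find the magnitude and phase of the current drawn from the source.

Step 1 — Angular frequency: ω = 2π·f = 2π·2980 = 1.872e+04 rad/s.
Step 2 — Component impedances:
  R: Z = R = 118 Ω
  L: Z = jωL = j·1.872e+04·0.000608 = 0 + j11.38 Ω
Step 3 — Series combination: Z_total = R + L = 118 + j11.38 Ω = 118.5∠5.5° Ω.
Step 4 — Source phasor: V = 110∠60.0° V = 55 + j95.26 V.
Step 5 — Ohm's law: I = V / Z_total = (55 + j95.26) / (118 + j11.38) = 0.539 + j0.7553 A.
Step 6 — Convert to polar: |I| = 0.9279 A, ∠I = 54.5°.

I = 0.9279∠54.5° A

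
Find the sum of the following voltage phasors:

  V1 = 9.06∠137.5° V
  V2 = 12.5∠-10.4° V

Step 1 — Convert each phasor to rectangular form:
  V1 = 9.06·(cos(137.5°) + j·sin(137.5°)) = -6.68 + j6.121 V
  V2 = 12.5·(cos(-10.4°) + j·sin(-10.4°)) = 12.29 - j2.256 V
Step 2 — Sum components: V_total = 5.615 + j3.864 V.
Step 3 — Convert to polar: |V_total| = 6.816 V, ∠V_total = 34.5°.

V_total = 6.816∠34.5° V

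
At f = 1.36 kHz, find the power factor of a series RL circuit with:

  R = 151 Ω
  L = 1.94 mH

Step 1 — Angular frequency: ω = 2π·f = 2π·1360 = 8545 rad/s.
Step 2 — Component impedances:
  R: Z = R = 151 Ω
  L: Z = jωL = j·8545·0.00194 = 0 + j16.58 Ω
Step 3 — Series combination: Z_total = R + L = 151 + j16.58 Ω = 151.9∠6.3° Ω.
Step 4 — Power factor: PF = cos(φ) = Re(Z)/|Z| = 151/151.91 = 0.994.
Step 5 — Type: Im(Z) = 16.58 ⇒ lagging (phase φ = 6.3°).

PF = 0.994 (lagging, φ = 6.3°)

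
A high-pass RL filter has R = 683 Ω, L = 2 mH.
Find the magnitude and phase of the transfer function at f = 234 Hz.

Step 1 — Angular frequency: ω = 2π·234 = 1470 rad/s.
Step 2 — Transfer function: H(jω) = jωL/(R + jωL).
Step 3 — Numerator jωL = j·2.941; denominator R + jωL = 683 + j2.941.
Step 4 — H = 1.854e-05 + j0.004305.
Step 5 — Magnitude: |H| = 0.004305 (-47.3 dB); phase: φ = 89.8°.

|H| = 0.004305 (-47.3 dB), φ = 89.8°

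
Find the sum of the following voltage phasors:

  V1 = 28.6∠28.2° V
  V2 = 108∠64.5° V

Step 1 — Convert each phasor to rectangular form:
  V1 = 28.6·(cos(28.2°) + j·sin(28.2°)) = 25.21 + j13.51 V
  V2 = 108·(cos(64.5°) + j·sin(64.5°)) = 46.5 + j97.48 V
Step 2 — Sum components: V_total = 71.7 + j111 V.
Step 3 — Convert to polar: |V_total| = 132.1 V, ∠V_total = 57.1°.

V_total = 132.1∠57.1° V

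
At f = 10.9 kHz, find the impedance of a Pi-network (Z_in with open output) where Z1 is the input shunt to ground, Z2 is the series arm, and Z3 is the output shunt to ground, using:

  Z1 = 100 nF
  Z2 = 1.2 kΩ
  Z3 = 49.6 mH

Step 1 — Angular frequency: ω = 2π·f = 2π·1.09e+04 = 6.849e+04 rad/s.
Step 2 — Component impedances:
  Z1: Z = 1/(jωC) = -j/(ω·C) = 0 - j146 Ω
  Z2: Z = R = 1200 Ω
  Z3: Z = jωL = j·6.849e+04·0.0496 = 0 + j3397 Ω
Step 3 — With open output, the series arm Z2 and the output shunt Z3 appear in series to ground: Z2 + Z3 = 1200 + j3397 Ω.
Step 4 — Parallel with input shunt Z1: Z_in = Z1 || (Z2 + Z3) = 2.13 - j151.8 Ω = 151.8∠-89.2° Ω.

Z = 2.13 - j151.8 Ω = 151.8∠-89.2° Ω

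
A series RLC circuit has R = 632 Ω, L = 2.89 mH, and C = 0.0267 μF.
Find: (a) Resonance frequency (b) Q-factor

Step 1 — Resonance condition Im(Z)=0 gives ω₀ = 1/√(LC).
Step 2 — ω₀ = 1/√(0.00289·2.67e-08) = 1.138e+05 rad/s.
Step 3 — f₀ = ω₀/(2π) = 1.812e+04 Hz.
Step 4 — Series Q: Q = ω₀L/R = 1.138e+05·0.00289/632 = 0.5206.

(a) f₀ = 1.812e+04 Hz  (b) Q = 0.5206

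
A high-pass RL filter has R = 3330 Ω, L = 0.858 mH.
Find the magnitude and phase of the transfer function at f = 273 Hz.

Step 1 — Angular frequency: ω = 2π·273 = 1715 rad/s.
Step 2 — Transfer function: H(jω) = jωL/(R + jωL).
Step 3 — Numerator jωL = j·1.472; denominator R + jωL = 3330 + j1.472.
Step 4 — H = 1.953e-07 + j0.000442.
Step 5 — Magnitude: |H| = 0.000442 (-67.1 dB); phase: φ = 90.0°.

|H| = 0.000442 (-67.1 dB), φ = 90.0°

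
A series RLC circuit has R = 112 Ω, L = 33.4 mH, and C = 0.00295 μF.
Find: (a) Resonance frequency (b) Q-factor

Step 1 — Resonance condition Im(Z)=0 gives ω₀ = 1/√(LC).
Step 2 — ω₀ = 1/√(0.0334·2.95e-09) = 1.007e+05 rad/s.
Step 3 — f₀ = ω₀/(2π) = 1.603e+04 Hz.
Step 4 — Series Q: Q = ω₀L/R = 1.007e+05·0.0334/112 = 30.04.

(a) f₀ = 1.603e+04 Hz  (b) Q = 30.04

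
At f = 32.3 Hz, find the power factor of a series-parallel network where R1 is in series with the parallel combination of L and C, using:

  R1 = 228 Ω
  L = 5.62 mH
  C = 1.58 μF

Step 1 — Angular frequency: ω = 2π·f = 2π·32.3 = 202.9 rad/s.
Step 2 — Component impedances:
  R1: Z = R = 228 Ω
  L: Z = jωL = j·202.9·0.00562 = 0 + j1.141 Ω
  C: Z = 1/(jωC) = -j/(ω·C) = 0 - j3119 Ω
Step 3 — Parallel branch: L || C = 1/(1/L + 1/C) = 0 + j1.141 Ω.
Step 4 — Series with R1: Z_total = R1 + (L || C) = 228 + j1.141 Ω = 228∠0.3° Ω.
Step 5 — Power factor: PF = cos(φ) = Re(Z)/|Z| = 228/228 = 1.
Step 6 — Type: Im(Z) = 1.141 ⇒ lagging (phase φ = 0.3°).

PF = 1 (lagging, φ = 0.3°)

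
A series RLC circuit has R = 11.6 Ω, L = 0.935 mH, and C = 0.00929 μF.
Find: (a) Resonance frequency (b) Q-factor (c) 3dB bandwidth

Step 1 — Resonance condition Im(Z)=0 gives ω₀ = 1/√(LC).
Step 2 — ω₀ = 1/√(0.000935·9.29e-09) = 3.393e+05 rad/s.
Step 3 — f₀ = ω₀/(2π) = 5.4e+04 Hz.
Step 4 — Series Q: Q = ω₀L/R = 3.393e+05·0.000935/11.6 = 27.35.
Step 5 — 3dB bandwidth: Δω = ω₀/Q = 1.241e+04 rad/s; BW = Δω/(2π) = 1975 Hz.

(a) f₀ = 5.4e+04 Hz  (b) Q = 27.35  (c) BW = 1975 Hz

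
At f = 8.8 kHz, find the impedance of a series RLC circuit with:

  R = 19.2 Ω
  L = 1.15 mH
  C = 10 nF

Step 1 — Angular frequency: ω = 2π·f = 2π·8800 = 5.529e+04 rad/s.
Step 2 — Component impedances:
  R: Z = R = 19.2 Ω
  L: Z = jωL = j·5.529e+04·0.00115 = 0 + j63.59 Ω
  C: Z = 1/(jωC) = -j/(ω·C) = 0 - j1809 Ω
Step 3 — Series combination: Z_total = R + L + C = 19.2 - j1745 Ω = 1745∠-89.4° Ω.

Z = 19.2 - j1745 Ω = 1745∠-89.4° Ω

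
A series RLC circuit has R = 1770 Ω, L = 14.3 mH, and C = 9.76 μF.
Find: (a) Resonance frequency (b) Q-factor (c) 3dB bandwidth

Step 1 — Resonance: ω₀ = 1/√(LC) = 1/√(0.0143·9.76e-06) = 2677 rad/s.
Step 2 — f₀ = ω₀/(2π) = 426 Hz.
Step 3 — Series Q: Q = ω₀L/R = 2677·0.0143/1770 = 0.02163.
Step 4 — Bandwidth: Δω = ω₀/Q = 1.238e+05 rad/s; BW = Δω/(2π) = 1.97e+04 Hz.

(a) f₀ = 426 Hz  (b) Q = 0.02163  (c) BW = 1.97e+04 Hz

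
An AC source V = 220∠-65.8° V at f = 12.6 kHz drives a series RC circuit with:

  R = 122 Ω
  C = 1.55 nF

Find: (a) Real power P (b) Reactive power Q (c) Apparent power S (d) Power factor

Step 1 — Angular frequency: ω = 2π·f = 2π·1.26e+04 = 7.917e+04 rad/s.
Step 2 — Component impedances:
  R: Z = R = 122 Ω
  C: Z = 1/(jωC) = -j/(ω·C) = 0 - j8149 Ω
Step 3 — Series combination: Z_total = R + C = 122 - j8149 Ω = 8150∠-89.1° Ω.
Step 4 — Source phasor: V = 220∠-65.8° V = 90.18 - j200.7 V.
Step 5 — Current: I = V / Z = 0.02478 + j0.0107 A = 0.02699∠23.3° A.
Step 6 — Complex power: S = V·I* = 0.08889 - j5.938 VA.
Step 7 — Real power: P = Re(S) = 0.08889 W.
Step 8 — Reactive power: Q = Im(S) = -5.938 VAR.
Step 9 — Apparent power: |S| = 5.939 VA.
Step 10 — Power factor: PF = P/|S| = 0.01497 (leading).

(a) P = 0.08889 W  (b) Q = -5.938 VAR  (c) S = 5.939 VA  (d) PF = 0.01497 (leading)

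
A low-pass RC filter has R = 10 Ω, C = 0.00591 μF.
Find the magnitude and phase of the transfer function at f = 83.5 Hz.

Step 1 — Angular frequency: ω = 2π·83.5 = 524.6 rad/s.
Step 2 — Transfer function: H(jω) = 1/(1 + jωRC).
Step 3 — Denominator: 1 + jωRC = 1 + j·524.6·10·5.91e-09 = 1 + j3.101e-05.
Step 4 — H = 1 - j3.101e-05.
Step 5 — Magnitude: |H| = 1 (-0.0 dB); phase: φ = -0.0°.

|H| = 1 (-0.0 dB), φ = -0.0°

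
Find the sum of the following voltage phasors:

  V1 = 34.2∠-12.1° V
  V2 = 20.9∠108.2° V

Step 1 — Convert each phasor to rectangular form:
  V1 = 34.2·(cos(-12.1°) + j·sin(-12.1°)) = 33.44 - j7.169 V
  V2 = 20.9·(cos(108.2°) + j·sin(108.2°)) = -6.528 + j19.85 V
Step 2 — Sum components: V_total = 26.91 + j12.69 V.
Step 3 — Convert to polar: |V_total| = 29.75 V, ∠V_total = 25.2°.

V_total = 29.75∠25.2° V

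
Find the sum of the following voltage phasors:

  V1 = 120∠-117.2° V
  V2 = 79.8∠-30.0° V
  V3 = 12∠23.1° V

Step 1 — Convert each phasor to rectangular form:
  V1 = 120·(cos(-117.2°) + j·sin(-117.2°)) = -54.85 - j106.7 V
  V2 = 79.8·(cos(-30.0°) + j·sin(-30.0°)) = 69.11 - j39.9 V
  V3 = 12·(cos(23.1°) + j·sin(23.1°)) = 11.04 + j4.708 V
Step 2 — Sum components: V_total = 25.29 - j141.9 V.
Step 3 — Convert to polar: |V_total| = 144.2 V, ∠V_total = -79.9°.

V_total = 144.2∠-79.9° V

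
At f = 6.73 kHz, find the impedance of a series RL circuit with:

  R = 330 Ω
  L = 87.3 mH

Step 1 — Angular frequency: ω = 2π·f = 2π·6730 = 4.229e+04 rad/s.
Step 2 — Component impedances:
  R: Z = R = 330 Ω
  L: Z = jωL = j·4.229e+04·0.0873 = 0 + j3692 Ω
Step 3 — Series combination: Z_total = R + L = 330 + j3692 Ω = 3706∠84.9° Ω.

Z = 330 + j3692 Ω = 3706∠84.9° Ω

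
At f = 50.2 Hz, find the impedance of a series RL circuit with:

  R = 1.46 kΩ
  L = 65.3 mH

Step 1 — Angular frequency: ω = 2π·f = 2π·50.2 = 315.4 rad/s.
Step 2 — Component impedances:
  R: Z = R = 1460 Ω
  L: Z = jωL = j·315.4·0.0653 = 0 + j20.6 Ω
Step 3 — Series combination: Z_total = R + L = 1460 + j20.6 Ω = 1460∠0.8° Ω.

Z = 1460 + j20.6 Ω = 1460∠0.8° Ω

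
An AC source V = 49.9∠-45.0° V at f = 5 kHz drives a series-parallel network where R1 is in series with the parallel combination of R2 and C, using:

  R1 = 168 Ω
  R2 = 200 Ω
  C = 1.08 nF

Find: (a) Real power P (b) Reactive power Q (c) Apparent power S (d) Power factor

Step 1 — Angular frequency: ω = 2π·f = 2π·5000 = 3.142e+04 rad/s.
Step 2 — Component impedances:
  R1: Z = R = 168 Ω
  R2: Z = R = 200 Ω
  C: Z = 1/(jωC) = -j/(ω·C) = 0 - j2.947e+04 Ω
Step 3 — Parallel branch: R2 || C = 1/(1/R2 + 1/C) = 200 - j1.357 Ω.
Step 4 — Series with R1: Z_total = R1 + (R2 || C) = 368 - j1.357 Ω = 368∠-0.2° Ω.
Step 5 — Source phasor: V = 49.9∠-45.0° V = 35.28 - j35.28 V.
Step 6 — Current: I = V / Z = 0.09624 - j0.09553 A = 0.1356∠-44.8° A.
Step 7 — Complex power: S = V·I* = 6.766 - j0.02495 VA.
Step 8 — Real power: P = Re(S) = 6.766 W.
Step 9 — Reactive power: Q = Im(S) = -0.02495 VAR.
Step 10 — Apparent power: |S| = 6.766 VA.
Step 11 — Power factor: PF = P/|S| = 1 (leading).

(a) P = 6.766 W  (b) Q = -0.02495 VAR  (c) S = 6.766 VA  (d) PF = 1 (leading)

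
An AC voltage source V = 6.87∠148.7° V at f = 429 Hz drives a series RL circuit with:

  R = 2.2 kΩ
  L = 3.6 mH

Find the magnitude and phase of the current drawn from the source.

Step 1 — Angular frequency: ω = 2π·f = 2π·429 = 2695 rad/s.
Step 2 — Component impedances:
  R: Z = R = 2200 Ω
  L: Z = jωL = j·2695·0.0036 = 0 + j9.704 Ω
Step 3 — Series combination: Z_total = R + L = 2200 + j9.704 Ω = 2200∠0.3° Ω.
Step 4 — Source phasor: V = 6.87∠148.7° V = -5.87 + j3.569 V.
Step 5 — Ohm's law: I = V / Z_total = (-5.87 + j3.569) / (2200 + j9.704) = -0.002661 + j0.001634 A.
Step 6 — Convert to polar: |I| = 0.003123 A, ∠I = 148.4°.

I = 0.003123∠148.4° A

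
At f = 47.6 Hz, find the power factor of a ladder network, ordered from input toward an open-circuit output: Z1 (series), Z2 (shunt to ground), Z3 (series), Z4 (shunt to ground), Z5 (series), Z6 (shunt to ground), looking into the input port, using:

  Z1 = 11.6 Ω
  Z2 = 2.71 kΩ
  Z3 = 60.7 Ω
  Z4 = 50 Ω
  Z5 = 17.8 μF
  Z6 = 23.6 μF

Step 1 — Angular frequency: ω = 2π·f = 2π·47.6 = 299.1 rad/s.
Step 2 — Component impedances:
  Z1: Z = R = 11.6 Ω
  Z2: Z = R = 2710 Ω
  Z3: Z = R = 60.7 Ω
  Z4: Z = R = 50 Ω
  Z5: Z = 1/(jωC) = -j/(ω·C) = 0 - j187.8 Ω
  Z6: Z = 1/(jωC) = -j/(ω·C) = 0 - j141.7 Ω
Step 3 — Ladder network (open output): work backward from the far end, alternating series and parallel combinations. Z_in = 116.9 - j6.851 Ω = 117.1∠-3.4° Ω.
Step 4 — Power factor: PF = cos(φ) = Re(Z)/|Z| = 116.9/117.1 = 0.9983.
Step 5 — Type: Im(Z) = -6.851 ⇒ leading (phase φ = -3.4°).

PF = 0.9983 (leading, φ = -3.4°)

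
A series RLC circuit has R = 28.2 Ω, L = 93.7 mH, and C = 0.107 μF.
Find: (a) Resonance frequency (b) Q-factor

Step 1 — Resonance condition Im(Z)=0 gives ω₀ = 1/√(LC).
Step 2 — ω₀ = 1/√(0.0937·1.07e-07) = 9987 rad/s.
Step 3 — f₀ = ω₀/(2π) = 1589 Hz.
Step 4 — Series Q: Q = ω₀L/R = 9987·0.0937/28.2 = 33.18.

(a) f₀ = 1589 Hz  (b) Q = 33.18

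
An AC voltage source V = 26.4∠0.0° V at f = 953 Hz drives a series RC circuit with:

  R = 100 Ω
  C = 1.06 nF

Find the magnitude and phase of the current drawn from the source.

Step 1 — Angular frequency: ω = 2π·f = 2π·953 = 5988 rad/s.
Step 2 — Component impedances:
  R: Z = R = 100 Ω
  C: Z = 1/(jωC) = -j/(ω·C) = 0 - j1.576e+05 Ω
Step 3 — Series combination: Z_total = R + C = 100 - j1.576e+05 Ω = 1.576e+05∠-90.0° Ω.
Step 4 — Source phasor: V = 26.4∠0.0° V = 26.4 V.
Step 5 — Ohm's law: I = V / Z_total = (26.4) / (100 - j1.576e+05) = 1.064e-07 + j0.0001676 A.
Step 6 — Convert to polar: |I| = 0.0001676 A, ∠I = 90.0°.

I = 0.0001676∠90.0° A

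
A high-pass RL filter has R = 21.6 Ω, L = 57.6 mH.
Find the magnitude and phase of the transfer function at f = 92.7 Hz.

Step 1 — Angular frequency: ω = 2π·92.7 = 582.5 rad/s.
Step 2 — Transfer function: H(jω) = jωL/(R + jωL).
Step 3 — Numerator jωL = j·33.55; denominator R + jωL = 21.6 + j33.55.
Step 4 — H = 0.707 + j0.4552.
Step 5 — Magnitude: |H| = 0.8408 (-1.5 dB); phase: φ = 32.8°.

|H| = 0.8408 (-1.5 dB), φ = 32.8°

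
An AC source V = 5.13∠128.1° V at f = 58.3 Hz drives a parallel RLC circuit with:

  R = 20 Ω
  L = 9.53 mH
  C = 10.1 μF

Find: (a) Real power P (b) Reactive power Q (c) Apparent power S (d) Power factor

Step 1 — Angular frequency: ω = 2π·f = 2π·58.3 = 366.3 rad/s.
Step 2 — Component impedances:
  R: Z = R = 20 Ω
  L: Z = jωL = j·366.3·0.00953 = 0 + j3.491 Ω
  C: Z = 1/(jωC) = -j/(ω·C) = 0 - j270.3 Ω
Step 3 — Parallel combination: 1/Z_total = 1/R + 1/L + 1/C; Z_total = 0.6064 + j3.429 Ω = 3.483∠80.0° Ω.
Step 4 — Source phasor: V = 5.13∠128.1° V = -3.165 + j4.037 V.
Step 5 — Current: I = V / Z = 0.9832 + j1.097 A = 1.473∠48.1° A.
Step 6 — Complex power: S = V·I* = 1.316 + j7.441 VA.
Step 7 — Real power: P = Re(S) = 1.316 W.
Step 8 — Reactive power: Q = Im(S) = 7.441 VAR.
Step 9 — Apparent power: |S| = 7.557 VA.
Step 10 — Power factor: PF = P/|S| = 0.1741 (lagging).

(a) P = 1.316 W  (b) Q = 7.441 VAR  (c) S = 7.557 VA  (d) PF = 0.1741 (lagging)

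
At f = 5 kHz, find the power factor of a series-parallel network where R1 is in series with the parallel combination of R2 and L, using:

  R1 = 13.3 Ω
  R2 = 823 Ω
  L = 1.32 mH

Step 1 — Angular frequency: ω = 2π·f = 2π·5000 = 3.142e+04 rad/s.
Step 2 — Component impedances:
  R1: Z = R = 13.3 Ω
  R2: Z = R = 823 Ω
  L: Z = jωL = j·3.142e+04·0.00132 = 0 + j41.47 Ω
Step 3 — Parallel branch: R2 || L = 1/(1/R2 + 1/L) = 2.084 + j41.36 Ω.
Step 4 — Series with R1: Z_total = R1 + (R2 || L) = 15.38 + j41.36 Ω = 44.13∠69.6° Ω.
Step 5 — Power factor: PF = cos(φ) = Re(Z)/|Z| = 15.384/44.132 = 0.3486.
Step 6 — Type: Im(Z) = 41.36 ⇒ lagging (phase φ = 69.6°).

PF = 0.3486 (lagging, φ = 69.6°)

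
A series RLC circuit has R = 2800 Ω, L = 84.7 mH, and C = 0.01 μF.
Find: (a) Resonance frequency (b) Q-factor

Step 1 — Resonance condition Im(Z)=0 gives ω₀ = 1/√(LC).
Step 2 — ω₀ = 1/√(0.0847·1e-08) = 3.436e+04 rad/s.
Step 3 — f₀ = ω₀/(2π) = 5469 Hz.
Step 4 — Series Q: Q = ω₀L/R = 3.436e+04·0.0847/2800 = 1.039.

(a) f₀ = 5469 Hz  (b) Q = 1.039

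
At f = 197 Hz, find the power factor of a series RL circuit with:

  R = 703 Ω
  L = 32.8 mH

Step 1 — Angular frequency: ω = 2π·f = 2π·197 = 1238 rad/s.
Step 2 — Component impedances:
  R: Z = R = 703 Ω
  L: Z = jωL = j·1238·0.0328 = 0 + j40.6 Ω
Step 3 — Series combination: Z_total = R + L = 703 + j40.6 Ω = 704.2∠3.3° Ω.
Step 4 — Power factor: PF = cos(φ) = Re(Z)/|Z| = 703/704.2 = 0.9983.
Step 5 — Type: Im(Z) = 40.6 ⇒ lagging (phase φ = 3.3°).

PF = 0.9983 (lagging, φ = 3.3°)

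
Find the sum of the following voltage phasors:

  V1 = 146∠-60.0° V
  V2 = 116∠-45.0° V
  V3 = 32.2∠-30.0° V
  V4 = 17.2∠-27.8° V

Step 1 — Convert each phasor to rectangular form:
  V1 = 146·(cos(-60.0°) + j·sin(-60.0°)) = 73 - j126.4 V
  V2 = 116·(cos(-45.0°) + j·sin(-45.0°)) = 82.02 - j82.02 V
  V3 = 32.2·(cos(-30.0°) + j·sin(-30.0°)) = 27.89 - j16.1 V
  V4 = 17.2·(cos(-27.8°) + j·sin(-27.8°)) = 15.21 - j8.022 V
Step 2 — Sum components: V_total = 198.1 - j232.6 V.
Step 3 — Convert to polar: |V_total| = 305.5 V, ∠V_total = -49.6°.

V_total = 305.5∠-49.6° V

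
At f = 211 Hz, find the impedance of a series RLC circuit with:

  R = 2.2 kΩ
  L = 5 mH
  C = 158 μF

Step 1 — Angular frequency: ω = 2π·f = 2π·211 = 1326 rad/s.
Step 2 — Component impedances:
  R: Z = R = 2200 Ω
  L: Z = jωL = j·1326·0.005 = 0 + j6.629 Ω
  C: Z = 1/(jωC) = -j/(ω·C) = 0 - j4.774 Ω
Step 3 — Series combination: Z_total = R + L + C = 2200 + j1.855 Ω = 2200∠0.0° Ω.

Z = 2200 + j1.855 Ω = 2200∠0.0° Ω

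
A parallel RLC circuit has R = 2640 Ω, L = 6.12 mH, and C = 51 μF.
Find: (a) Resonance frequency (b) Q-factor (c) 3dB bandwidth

Step 1 — Resonance: ω₀ = 1/√(LC) = 1/√(0.00612·5.1e-05) = 1790 rad/s.
Step 2 — f₀ = ω₀/(2π) = 284.9 Hz.
Step 3 — Parallel Q: Q = R/(ω₀L) = 2640/(1790·0.00612) = 241.
Step 4 — Bandwidth: Δω = ω₀/Q = 7.427 rad/s; BW = Δω/(2π) = 1.182 Hz.

(a) f₀ = 284.9 Hz  (b) Q = 241  (c) BW = 1.182 Hz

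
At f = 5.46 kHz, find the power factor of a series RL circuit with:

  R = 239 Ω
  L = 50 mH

Step 1 — Angular frequency: ω = 2π·f = 2π·5460 = 3.431e+04 rad/s.
Step 2 — Component impedances:
  R: Z = R = 239 Ω
  L: Z = jωL = j·3.431e+04·0.05 = 0 + j1715 Ω
Step 3 — Series combination: Z_total = R + L = 239 + j1715 Ω = 1732∠82.1° Ω.
Step 4 — Power factor: PF = cos(φ) = Re(Z)/|Z| = 239/1732 = 0.138.
Step 5 — Type: Im(Z) = 1715 ⇒ lagging (phase φ = 82.1°).

PF = 0.138 (lagging, φ = 82.1°)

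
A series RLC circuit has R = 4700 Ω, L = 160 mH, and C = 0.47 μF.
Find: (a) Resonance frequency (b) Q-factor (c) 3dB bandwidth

Step 1 — Resonance: ω₀ = 1/√(LC) = 1/√(0.16·4.7e-07) = 3647 rad/s.
Step 2 — f₀ = ω₀/(2π) = 580.4 Hz.
Step 3 — Series Q: Q = ω₀L/R = 3647·0.16/4700 = 0.1241.
Step 4 — Bandwidth: Δω = ω₀/Q = 2.937e+04 rad/s; BW = Δω/(2π) = 4675 Hz.

(a) f₀ = 580.4 Hz  (b) Q = 0.1241  (c) BW = 4675 Hz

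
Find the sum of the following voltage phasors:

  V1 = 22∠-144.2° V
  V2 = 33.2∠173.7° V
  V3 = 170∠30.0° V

Step 1 — Convert each phasor to rectangular form:
  V1 = 22·(cos(-144.2°) + j·sin(-144.2°)) = -17.84 - j12.87 V
  V2 = 33.2·(cos(173.7°) + j·sin(173.7°)) = -33 + j3.643 V
  V3 = 170·(cos(30.0°) + j·sin(30.0°)) = 147.2 + j85 V
Step 2 — Sum components: V_total = 96.38 + j75.77 V.
Step 3 — Convert to polar: |V_total| = 122.6 V, ∠V_total = 38.2°.

V_total = 122.6∠38.2° V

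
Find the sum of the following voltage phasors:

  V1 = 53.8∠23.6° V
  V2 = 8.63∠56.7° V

Step 1 — Convert each phasor to rectangular form:
  V1 = 53.8·(cos(23.6°) + j·sin(23.6°)) = 49.3 + j21.54 V
  V2 = 8.63·(cos(56.7°) + j·sin(56.7°)) = 4.738 + j7.213 V
Step 2 — Sum components: V_total = 54.04 + j28.75 V.
Step 3 — Convert to polar: |V_total| = 61.21 V, ∠V_total = 28.0°.

V_total = 61.21∠28.0° V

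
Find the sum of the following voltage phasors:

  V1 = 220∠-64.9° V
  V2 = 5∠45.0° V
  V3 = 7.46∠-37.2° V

Step 1 — Convert each phasor to rectangular form:
  V1 = 220·(cos(-64.9°) + j·sin(-64.9°)) = 93.32 - j199.2 V
  V2 = 5·(cos(45.0°) + j·sin(45.0°)) = 3.536 + j3.536 V
  V3 = 7.46·(cos(-37.2°) + j·sin(-37.2°)) = 5.942 - j4.51 V
Step 2 — Sum components: V_total = 102.8 - j200.2 V.
Step 3 — Convert to polar: |V_total| = 225.1 V, ∠V_total = -62.8°.

V_total = 225.1∠-62.8° V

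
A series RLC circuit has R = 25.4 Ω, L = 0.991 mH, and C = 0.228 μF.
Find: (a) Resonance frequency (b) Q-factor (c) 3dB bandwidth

Step 1 — Resonance: ω₀ = 1/√(LC) = 1/√(0.000991·2.28e-07) = 6.653e+04 rad/s.
Step 2 — f₀ = ω₀/(2π) = 1.059e+04 Hz.
Step 3 — Series Q: Q = ω₀L/R = 6.653e+04·0.000991/25.4 = 2.596.
Step 4 — Bandwidth: Δω = ω₀/Q = 2.563e+04 rad/s; BW = Δω/(2π) = 4079 Hz.

(a) f₀ = 1.059e+04 Hz  (b) Q = 2.596  (c) BW = 4079 Hz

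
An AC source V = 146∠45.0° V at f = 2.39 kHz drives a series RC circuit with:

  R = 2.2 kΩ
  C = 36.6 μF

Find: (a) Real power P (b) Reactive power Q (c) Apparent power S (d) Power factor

Step 1 — Angular frequency: ω = 2π·f = 2π·2390 = 1.502e+04 rad/s.
Step 2 — Component impedances:
  R: Z = R = 2200 Ω
  C: Z = 1/(jωC) = -j/(ω·C) = 0 - j1.819 Ω
Step 3 — Series combination: Z_total = R + C = 2200 - j1.819 Ω = 2200∠-0.0° Ω.
Step 4 — Source phasor: V = 146∠45.0° V = 103.2 + j103.2 V.
Step 5 — Current: I = V / Z = 0.04689 + j0.04696 A = 0.06636∠45.0° A.
Step 6 — Complex power: S = V·I* = 9.689 - j0.008013 VA.
Step 7 — Real power: P = Re(S) = 9.689 W.
Step 8 — Reactive power: Q = Im(S) = -0.008013 VAR.
Step 9 — Apparent power: |S| = 9.689 VA.
Step 10 — Power factor: PF = P/|S| = 1 (leading).

(a) P = 9.689 W  (b) Q = -0.008013 VAR  (c) S = 9.689 VA  (d) PF = 1 (leading)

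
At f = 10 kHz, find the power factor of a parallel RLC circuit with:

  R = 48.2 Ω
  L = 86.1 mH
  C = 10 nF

Step 1 — Angular frequency: ω = 2π·f = 2π·1e+04 = 6.283e+04 rad/s.
Step 2 — Component impedances:
  R: Z = R = 48.2 Ω
  L: Z = jωL = j·6.283e+04·0.0861 = 0 + j5410 Ω
  C: Z = 1/(jωC) = -j/(ω·C) = 0 - j1592 Ω
Step 3 — Parallel combination: 1/Z_total = 1/R + 1/L + 1/C; Z_total = 48.18 - j1.03 Ω = 48.19∠-1.2° Ω.
Step 4 — Power factor: PF = cos(φ) = Re(Z)/|Z| = 48.18/48.19 = 0.9998.
Step 5 — Type: Im(Z) = -1.03 ⇒ leading (phase φ = -1.2°).

PF = 0.9998 (leading, φ = -1.2°)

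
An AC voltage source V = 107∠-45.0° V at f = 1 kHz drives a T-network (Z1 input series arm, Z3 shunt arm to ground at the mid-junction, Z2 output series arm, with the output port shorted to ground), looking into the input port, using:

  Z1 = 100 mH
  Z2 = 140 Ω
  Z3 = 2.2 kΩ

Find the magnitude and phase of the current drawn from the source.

Step 1 — Angular frequency: ω = 2π·f = 2π·1000 = 6283 rad/s.
Step 2 — Component impedances:
  Z1: Z = jωL = j·6283·0.1 = 0 + j628.3 Ω
  Z2: Z = R = 140 Ω
  Z3: Z = R = 2200 Ω
Step 3 — With the output port shorted to ground, the output series arm Z2 runs from the junction to ground; the shunt arm Z3 also runs from the junction to ground. They appear in parallel: Z3 || Z2 = 131.6 Ω.
Step 4 — Series with input arm Z1: Z_in = Z1 + (Z3 || Z2) = 131.6 + j628.3 Ω = 642∠78.2° Ω.
Step 5 — Source phasor: V = 107∠-45.0° V = 75.66 - j75.66 V.
Step 6 — Ohm's law: I = V / Z_total = (75.66 - j75.66) / (131.6 + j628.3) = -0.09119 - j0.1395 A.
Step 7 — Convert to polar: |I| = 0.1667 A, ∠I = -123.2°.

I = 0.1667∠-123.2° A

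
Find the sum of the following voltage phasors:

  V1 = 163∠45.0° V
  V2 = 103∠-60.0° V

Step 1 — Convert each phasor to rectangular form:
  V1 = 163·(cos(45.0°) + j·sin(45.0°)) = 115.3 + j115.3 V
  V2 = 103·(cos(-60.0°) + j·sin(-60.0°)) = 51.5 - j89.2 V
Step 2 — Sum components: V_total = 166.8 + j26.06 V.
Step 3 — Convert to polar: |V_total| = 168.8 V, ∠V_total = 8.9°.

V_total = 168.8∠8.9° V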